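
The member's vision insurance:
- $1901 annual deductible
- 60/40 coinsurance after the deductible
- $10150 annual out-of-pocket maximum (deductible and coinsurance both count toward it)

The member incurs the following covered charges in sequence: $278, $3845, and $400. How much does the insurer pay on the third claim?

$240

Bill 1, $278: entire amount goes to the deductible. Member owes $278 (running OOP $278). Plan pays $278 − $278 = $0.
Bill 2, $3845: deductible takes $1623, $2222 remains; member's 40% is $888.80. Member pays $2511.80; OOP now $2789.80. Plan pays $3845 − $2511.80 = $1333.20.
Bill 3, $400: deductible already satisfied, so member's share is 40% × $400 = $160. Member owes $160 (running OOP $2949.80). Plan pays $400 − $160 = $240.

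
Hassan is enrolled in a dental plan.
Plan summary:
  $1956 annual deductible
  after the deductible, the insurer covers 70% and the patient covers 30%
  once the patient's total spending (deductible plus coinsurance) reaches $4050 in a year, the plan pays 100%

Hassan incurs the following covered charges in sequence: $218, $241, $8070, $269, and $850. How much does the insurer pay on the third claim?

Claim 1 ($218): fully absorbed by the deductible. Patient pays $218; OOP now $218. Plan pays $218 − $218 = $0.
Claim 2 ($241): all of it applies to the deductible. Cost to patient: $241. OOP to date $459. Insurer: $241 − $241 = $0.
Claim 3 ($8070): $1497 finishes the deductible; $6573 goes to coinsurance; 30% of $6573 = $1971.90. Patient pays $3468.90; OOP now $3927.90. Plan pays $8070 − $3468.90 = $4601.10.

$4601.10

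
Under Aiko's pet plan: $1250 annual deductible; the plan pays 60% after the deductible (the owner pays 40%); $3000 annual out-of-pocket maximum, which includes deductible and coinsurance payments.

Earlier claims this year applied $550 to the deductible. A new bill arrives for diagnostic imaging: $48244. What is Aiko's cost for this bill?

$2450

Deductible still to meet: $1250 − $550 = $700.
The remaining $47544 (= $48244 − $700) moves to coinsurance.
40% of $47544 = $19017.60 falls to the owner.
That puts the owner's cost at $700 + $19017.60 = $19717.60 before any cap.
Adding $19717.60 to the $550 already spent would give $20267.60, which exceeds the $3000 cap; the owner pays just $3000 − $550 = $2450.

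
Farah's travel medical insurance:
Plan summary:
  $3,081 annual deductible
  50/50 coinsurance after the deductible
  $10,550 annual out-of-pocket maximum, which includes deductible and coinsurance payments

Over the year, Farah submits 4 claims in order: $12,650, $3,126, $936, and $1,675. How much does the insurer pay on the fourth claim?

Claim 1 — $12,650: $3,081 to deductible, leaving $9,569; coinsurance $9,569 × 50% = $4,784.50. Traveler pays $7,865.50; OOP now $7,865.50. Insurer: $12,650 − $7,865.50 = $4,784.50.
Claim 2 — $3,126: deductible met; 50% of $3,126 = $1,563. Traveler owes $1,563 (running OOP $9,428.50). Insurer: $3,126 − $1,563 = $1,563.
Claim 3 — $936: deductible already satisfied, so traveler's share is 50% × $936 = $468. Traveler owes $468 (running OOP $9,896.50). Plan pays $936 − $468 = $468.
Claim 4 — $1,675: 50% coinsurance on $1,675 = $837.50. OOP would hit $10,734 > $10,550, so the cap limits the traveler to $10,550 − $9,896.50 = $653.50. Insurer: $1,675 − $653.50 = $1,021.50.

$1,021.50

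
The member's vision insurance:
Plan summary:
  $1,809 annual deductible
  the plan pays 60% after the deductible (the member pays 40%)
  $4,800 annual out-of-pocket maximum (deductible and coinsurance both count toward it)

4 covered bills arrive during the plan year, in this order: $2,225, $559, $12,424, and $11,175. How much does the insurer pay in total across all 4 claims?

Claim 1 ($2,225): $1,809 to deductible, leaving $416; member's 40% is $166.40. Member pays $1,975.40; OOP now $1,975.40. Insurer: $2,225 − $1,975.40 = $249.60.
Claim 2 ($559): deductible met; 40% of $559 = $223.60. Cost to member: $223.60. OOP to date $2,199. Insurer: $559 − $223.60 = $335.40.
Claim 3 ($12,424): 40% coinsurance on $12,424 = $4,969.60. Adding that to $2,199 gives $7,168.60, past the $4,800 cap; member pays only $4,800 − $2,199 = $2,601. Plan pays $12,424 − $2,601 = $9,823.
Claim 4 ($11,175): deductible met; 40% of $11,175 = $4,470. Adding that to $4,800 gives $9,270, past the $4,800 cap; member pays only $4,800 − $4,800 = $0. Plan pays $11,175 − $0 = $11,175.
Insurer total = bills − member's total = $26,383 − $4,800 = $21,583.

$21,583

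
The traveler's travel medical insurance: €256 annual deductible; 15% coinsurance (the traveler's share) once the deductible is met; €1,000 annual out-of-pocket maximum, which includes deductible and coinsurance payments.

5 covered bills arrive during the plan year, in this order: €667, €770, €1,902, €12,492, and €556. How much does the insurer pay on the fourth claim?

€12,210.45

Claim 1 — €667: deductible takes €256, €411 remains; coinsurance €411 × 15% = €61.65. Traveler pays €317.65; OOP now €317.65. Insurer: €667 − €317.65 = €349.35.
Claim 2 — €770: deductible met; 15% of €770 = €115.50. Traveler pays €115.50; OOP now €433.15. Insurer: €770 − €115.50 = €654.50.
Claim 3 — €1,902: deductible met; 15% of €1,902 = €285.30. Traveler owes €285.30 (running OOP €718.45). Plan pays €1,902 − €285.30 = €1,616.70.
Claim 4 — €12,492: 15% coinsurance on €12,492 = €1,873.80. OOP would hit €2,592.25 > €1,000, so the cap limits the traveler to €1,000 − €718.45 = €281.55. Plan pays €12,492 − €281.55 = €12,210.45.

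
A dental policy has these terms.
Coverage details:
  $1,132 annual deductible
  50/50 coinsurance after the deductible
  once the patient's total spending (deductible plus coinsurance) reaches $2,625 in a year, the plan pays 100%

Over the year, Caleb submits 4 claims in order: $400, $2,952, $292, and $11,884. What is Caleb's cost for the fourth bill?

$237

Claim 1 — $400: entire amount goes to the deductible. Patient owes $400 (running OOP $400).
Claim 2 — $2,952: $732 finishes the deductible; $2,220 goes to coinsurance; patient's 50% is $1,110. Cost to patient: $1,842. OOP to date $2,242.
Claim 3 — $292: deductible already satisfied, so patient's share is 50% × $292 = $146. Patient pays $146; OOP now $2,388.
Claim 4 — $11,884: deductible already satisfied, so patient's share is 50% × $11,884 = $5,942. Adding that to $2,388 gives $8,330, past the $2,625 cap; patient pays only $2,625 − $2,388 = $237.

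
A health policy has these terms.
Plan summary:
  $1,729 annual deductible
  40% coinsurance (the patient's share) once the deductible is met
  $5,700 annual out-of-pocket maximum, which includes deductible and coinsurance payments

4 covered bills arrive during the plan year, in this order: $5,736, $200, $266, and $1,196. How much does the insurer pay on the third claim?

$159.60

#1 ($5,736): $1,729 finishes the deductible; $4,007 goes to coinsurance; patient's 40% is $1,602.80. Cost to patient: $3,331.80. OOP to date $3,331.80. Insurer: $5,736 − $3,331.80 = $2,404.20.
#2 ($200): deductible met; 40% of $200 = $80. Patient pays $80; OOP now $3,411.80. Insurer: $200 − $80 = $120.
#3 ($266): 40% coinsurance on $266 = $106.40. Cost to patient: $106.40. OOP to date $3,518.20. Insurer: $266 − $106.40 = $159.60.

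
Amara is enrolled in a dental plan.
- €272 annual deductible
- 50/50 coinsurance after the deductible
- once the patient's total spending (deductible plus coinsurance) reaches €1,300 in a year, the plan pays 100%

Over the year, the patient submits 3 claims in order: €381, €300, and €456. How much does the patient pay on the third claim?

€228

Claim 1 — €381: €272 finishes the deductible; €109 goes to coinsurance; 50% of €109 = €54.50. Patient pays €326.50; OOP now €326.50.
Claim 2 — €300: deductible already satisfied, so patient's share is 50% × €300 = €150. Patient owes €150 (running OOP €476.50).
Claim 3 — €456: deductible already satisfied, so patient's share is 50% × €456 = €228. Patient owes €228 (running OOP €704.50).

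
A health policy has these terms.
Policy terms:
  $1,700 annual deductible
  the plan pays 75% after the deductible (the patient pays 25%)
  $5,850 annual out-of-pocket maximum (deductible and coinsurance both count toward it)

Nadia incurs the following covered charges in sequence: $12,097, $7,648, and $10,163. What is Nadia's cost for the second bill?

#1 ($12,097): $1,700 to deductible, leaving $10,397; coinsurance $10,397 × 25% = $2,599.25. Cost to patient: $4,299.25. OOP to date $4,299.25.
#2 ($7,648): deductible met; 25% of $7,648 = $1,912. That would push OOP to $6,211.25, over the $5,850 cap, so patient pays $5,850 − $4,299.25 = $1,550.75.

$1,550.75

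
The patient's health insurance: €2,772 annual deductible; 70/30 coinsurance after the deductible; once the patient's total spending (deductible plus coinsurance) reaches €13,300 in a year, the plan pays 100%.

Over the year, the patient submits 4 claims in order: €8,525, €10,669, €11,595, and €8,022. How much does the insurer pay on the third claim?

#1 (€8,525): deductible takes €2,772, €5,753 remains; coinsurance €5,753 × 30% = €1,725.90. Patient pays €4,497.90; OOP now €4,497.90. Insurer: €8,525 − €4,497.90 = €4,027.10.
#2 (€10,669): deductible already satisfied, so patient's share is 30% × €10,669 = €3,200.70. Cost to patient: €3,200.70. OOP to date €7,698.60. Insurer: €10,669 − €3,200.70 = €7,468.30.
#3 (€11,595): deductible already satisfied, so patient's share is 30% × €11,595 = €3,478.50. Cost to patient: €3,478.50. OOP to date €11,177.10. Plan pays €11,595 − €3,478.50 = €8,116.50.

€8,116.50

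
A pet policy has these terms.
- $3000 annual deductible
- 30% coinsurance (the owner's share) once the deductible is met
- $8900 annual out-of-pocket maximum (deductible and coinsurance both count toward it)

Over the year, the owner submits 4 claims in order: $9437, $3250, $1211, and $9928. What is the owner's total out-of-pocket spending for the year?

#1 ($9437): $3000 to deductible, leaving $6437; owner's 30% is $1931.10. Owner owes $4931.10 (running OOP $4931.10).
#2 ($3250): deductible met; 30% of $3250 = $975. Owner pays $975; OOP now $5906.10.
#3 ($1211): deductible already satisfied, so owner's share is 30% × $1211 = $363.30. Owner owes $363.30 (running OOP $6269.40).
#4 ($9928): 30% coinsurance on $9928 = $2978.40. That would push OOP to $9247.80, over the $8900 cap, so owner pays $8900 − $6269.40 = $2630.60.
Summing the owner's payments: $4931.10 + $975 + $363.30 + $2630.60 = $8900.

$8900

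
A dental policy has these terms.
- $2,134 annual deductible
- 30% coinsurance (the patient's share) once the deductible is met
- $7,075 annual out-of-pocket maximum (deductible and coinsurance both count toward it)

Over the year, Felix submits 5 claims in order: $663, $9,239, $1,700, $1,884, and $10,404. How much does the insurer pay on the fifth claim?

$8,868.60

Claim 1 ($663): fully absorbed by the deductible. Patient owes $663 (running OOP $663). Plan pays $663 − $663 = $0.
Claim 2 ($9,239): $1,471 finishes the deductible; $7,768 goes to coinsurance; patient's 30% is $2,330.40. Patient pays $3,801.40; OOP now $4,464.40. Insurer: $9,239 − $3,801.40 = $5,437.60.
Claim 3 ($1,700): 30% coinsurance on $1,700 = $510. Patient owes $510 (running OOP $4,974.40). Insurer: $1,700 − $510 = $1,190.
Claim 4 ($1,884): deductible met; 30% of $1,884 = $565.20. Patient owes $565.20 (running OOP $5,539.60). Plan pays $1,884 − $565.20 = $1,318.80.
Claim 5 ($10,404): deductible already satisfied, so patient's share is 30% × $10,404 = $3,121.20. That would push OOP to $8,660.80, over the $7,075 cap, so patient pays $7,075 − $5,539.60 = $1,535.40. Insurer: $10,404 − $1,535.40 = $8,868.60.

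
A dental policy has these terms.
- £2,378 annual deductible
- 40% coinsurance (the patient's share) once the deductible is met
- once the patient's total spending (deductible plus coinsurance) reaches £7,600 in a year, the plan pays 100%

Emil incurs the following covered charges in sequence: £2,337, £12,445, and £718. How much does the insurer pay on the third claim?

Bill 1, £2,337: all of it applies to the deductible. Patient pays £2,337; OOP now £2,337. Insurer: £2,337 − £2,337 = £0.
Bill 2, £12,445: deductible takes £41, £12,404 remains; coinsurance £12,404 × 40% = £4,961.60. Patient pays £5,002.60; OOP now £7,339.60. Plan pays £12,445 − £5,002.60 = £7,442.40.
Bill 3, £718: deductible met; 40% of £718 = £287.20. OOP would hit £7,626.80 > £7,600, so the cap limits the patient to £7,600 − £7,339.60 = £260.40. Plan pays £718 − £260.40 = £457.60.

£457.60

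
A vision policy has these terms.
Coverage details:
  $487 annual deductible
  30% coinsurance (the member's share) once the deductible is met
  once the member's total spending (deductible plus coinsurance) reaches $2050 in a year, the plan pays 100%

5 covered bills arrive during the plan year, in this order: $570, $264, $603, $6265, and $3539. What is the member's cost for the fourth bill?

$1278

#1 ($570): $487 finishes the deductible; $83 goes to coinsurance; 30% of $83 = $24.90. Cost to member: $511.90. OOP to date $511.90.
#2 ($264): 30% coinsurance on $264 = $79.20. Member owes $79.20 (running OOP $591.10).
#3 ($603): deductible already satisfied, so member's share is 30% × $603 = $180.90. Member owes $180.90 (running OOP $772).
#4 ($6265): deductible met; 30% of $6265 = $1879.50. That would push OOP to $2651.50, over the $2050 cap, so member pays $2050 − $772 = $1278.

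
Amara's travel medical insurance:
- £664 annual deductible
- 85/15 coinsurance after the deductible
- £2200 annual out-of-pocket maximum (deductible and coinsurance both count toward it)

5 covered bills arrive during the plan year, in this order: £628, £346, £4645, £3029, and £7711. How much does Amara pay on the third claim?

Claim 1 (£628): fully absorbed by the deductible. Cost to traveler: £628. OOP to date £628.
Claim 2 (£346): deductible takes £36, £310 remains; coinsurance £310 × 15% = £46.50. Cost to traveler: £82.50. OOP to date £710.50.
Claim 3 (£4645): deductible already satisfied, so traveler's share is 15% × £4645 = £696.75. Cost to traveler: £696.75. OOP to date £1407.25.

£696.75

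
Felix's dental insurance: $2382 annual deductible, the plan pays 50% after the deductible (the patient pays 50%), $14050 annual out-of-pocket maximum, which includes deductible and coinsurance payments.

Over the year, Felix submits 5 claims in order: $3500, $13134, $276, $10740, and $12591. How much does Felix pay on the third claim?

$138

#1 ($3500): deductible takes $2382, $1118 remains; 50% of $1118 = $559. Cost to patient: $2941. OOP to date $2941.
#2 ($13134): deductible already satisfied, so patient's share is 50% × $13134 = $6567. Patient pays $6567; OOP now $9508.
#3 ($276): 50% coinsurance on $276 = $138. Patient pays $138; OOP now $9646.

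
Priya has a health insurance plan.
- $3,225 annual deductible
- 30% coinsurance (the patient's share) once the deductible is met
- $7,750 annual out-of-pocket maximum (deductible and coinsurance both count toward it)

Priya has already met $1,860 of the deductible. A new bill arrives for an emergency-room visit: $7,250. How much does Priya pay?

Remaining deductible: $3,225 − $1,860 = $1,365.
The remaining $5,885 (= $7,250 − $1,365) moves to coinsurance.
Coinsurance: $5,885 × 30% = $1,765.50.
That puts the patient's cost at $1,365 + $1,765.50 = $3,130.50 before any cap.
Cumulative spending $1,860 + $3,130.50 = $4,990.50 stays under the $7,750 maximum.

$3,130.50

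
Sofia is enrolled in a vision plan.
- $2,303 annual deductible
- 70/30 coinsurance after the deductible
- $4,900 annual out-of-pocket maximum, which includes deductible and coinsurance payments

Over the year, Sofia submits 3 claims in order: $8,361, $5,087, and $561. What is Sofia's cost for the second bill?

Claim 1 — $8,361: $2,303 to deductible, leaving $6,058; coinsurance $6,058 × 30% = $1,817.40. Cost to member: $4,120.40. OOP to date $4,120.40.
Claim 2 — $5,087: deductible met; 30% of $5,087 = $1,526.10. That would push OOP to $5,646.50, over the $4,900 cap, so member pays $4,900 − $4,120.40 = $779.60.

$779.60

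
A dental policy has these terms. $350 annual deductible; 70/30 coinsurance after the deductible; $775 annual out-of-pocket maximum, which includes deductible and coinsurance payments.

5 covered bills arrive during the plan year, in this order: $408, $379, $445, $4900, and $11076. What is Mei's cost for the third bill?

$133.50

Bill 1, $408: $350 to deductible, leaving $58; patient's 30% is $17.40. Patient pays $367.40; OOP now $367.40.
Bill 2, $379: deductible already satisfied, so patient's share is 30% × $379 = $113.70. Patient pays $113.70; OOP now $481.10.
Bill 3, $445: deductible met; 30% of $445 = $133.50. Patient owes $133.50 (running OOP $614.60).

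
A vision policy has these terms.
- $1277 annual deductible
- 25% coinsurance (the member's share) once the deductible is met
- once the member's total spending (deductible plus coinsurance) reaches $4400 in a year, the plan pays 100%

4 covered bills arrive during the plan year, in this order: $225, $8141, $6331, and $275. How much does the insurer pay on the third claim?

$4980.25

Claim 1 ($225): all of it applies to the deductible. Cost to member: $225. OOP to date $225. Insurer: $225 − $225 = $0.
Claim 2 ($8141): $1052 to deductible, leaving $7089; coinsurance $7089 × 25% = $1772.25. Member pays $2824.25; OOP now $3049.25. Insurer: $8141 − $2824.25 = $5316.75.
Claim 3 ($6331): deductible already satisfied, so member's share is 25% × $6331 = $1582.75. That would push OOP to $4632, over the $4400 cap, so member pays $4400 − $3049.25 = $1350.75. Plan pays $6331 − $1350.75 = $4980.25.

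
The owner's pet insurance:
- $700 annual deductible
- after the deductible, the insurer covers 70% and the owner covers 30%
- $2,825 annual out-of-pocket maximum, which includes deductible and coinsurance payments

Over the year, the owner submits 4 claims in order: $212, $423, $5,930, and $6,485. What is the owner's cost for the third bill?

Bill 1, $212: all of it applies to the deductible. Owner owes $212 (running OOP $212).
Bill 2, $423: fully absorbed by the deductible. Owner owes $423 (running OOP $635).
Bill 3, $5,930: $65 to deductible, leaving $5,865; coinsurance $5,865 × 30% = $1,759.50. Owner owes $1,824.50 (running OOP $2,459.50).

$1,824.50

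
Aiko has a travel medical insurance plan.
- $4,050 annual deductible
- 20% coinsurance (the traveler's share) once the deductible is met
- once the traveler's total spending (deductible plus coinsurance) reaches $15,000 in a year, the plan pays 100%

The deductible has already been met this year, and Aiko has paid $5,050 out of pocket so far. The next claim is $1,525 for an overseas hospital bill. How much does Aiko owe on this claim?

$305

With the deductible met, the entire $1,525 is subject to coinsurance.
20% of $1,525 = $305 falls to the traveler.
Year-to-date out-of-pocket becomes $5,050 + $305 = $5,355, still under the $15,000 maximum, so no cap applies.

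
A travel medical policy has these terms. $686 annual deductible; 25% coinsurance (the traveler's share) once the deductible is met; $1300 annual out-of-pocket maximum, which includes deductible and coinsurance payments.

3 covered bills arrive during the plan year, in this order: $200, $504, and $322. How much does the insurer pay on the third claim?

Claim 1 — $200: entire amount goes to the deductible. Traveler owes $200 (running OOP $200). Insurer: $200 − $200 = $0.
Claim 2 — $504: $486 to deductible, leaving $18; coinsurance $18 × 25% = $4.50. Traveler owes $490.50 (running OOP $690.50). Insurer: $504 − $490.50 = $13.50.
Claim 3 — $322: 25% coinsurance on $322 = $80.50. Traveler pays $80.50; OOP now $771. Insurer: $322 − $80.50 = $241.50.

$241.50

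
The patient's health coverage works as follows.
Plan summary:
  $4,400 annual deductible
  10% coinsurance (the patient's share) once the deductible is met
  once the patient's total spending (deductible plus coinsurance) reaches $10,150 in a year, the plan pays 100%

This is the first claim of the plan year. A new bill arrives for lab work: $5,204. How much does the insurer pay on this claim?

$723.60

The full $4,400 deductible is still open; $4,400 of this bill applies to it.
That leaves $5,204 − $4,400 = $804 for coinsurance.
Patient's 10% share of $804 is $80.40.
So the patient owes $4,400 + $80.40 = $4,480.40 before any cap.
Total out-of-pocket so far would be $0 + $4,480.40 = $4,480.40, below the $10,150 cap — no reduction.
Insurer pays the balance: $5,204 − $4,480.40 = $723.60.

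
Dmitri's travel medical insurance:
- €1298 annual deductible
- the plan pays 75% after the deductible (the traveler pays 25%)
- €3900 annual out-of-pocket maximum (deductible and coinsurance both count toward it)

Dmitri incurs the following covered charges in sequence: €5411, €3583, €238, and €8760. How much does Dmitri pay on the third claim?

€59.50

Claim 1 (€5411): €1298 to deductible, leaving €4113; traveler's 25% is €1028.25. Traveler owes €2326.25 (running OOP €2326.25).
Claim 2 (€3583): 25% coinsurance on €3583 = €895.75. Traveler owes €895.75 (running OOP €3222).
Claim 3 (€238): deductible met; 25% of €238 = €59.50. Traveler owes €59.50 (running OOP €3281.50).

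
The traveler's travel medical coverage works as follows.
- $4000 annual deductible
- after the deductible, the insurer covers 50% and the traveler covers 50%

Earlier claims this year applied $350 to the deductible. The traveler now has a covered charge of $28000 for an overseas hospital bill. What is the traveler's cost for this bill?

Remaining deductible: $4000 − $350 = $3650.
After the $3650 deductible portion, $28000 − $3650 = $24350 is subject to coinsurance.
50% of $24350 = $12175 falls to the traveler.
Traveler responsibility: $3650 + $12175 = $15825.

$15825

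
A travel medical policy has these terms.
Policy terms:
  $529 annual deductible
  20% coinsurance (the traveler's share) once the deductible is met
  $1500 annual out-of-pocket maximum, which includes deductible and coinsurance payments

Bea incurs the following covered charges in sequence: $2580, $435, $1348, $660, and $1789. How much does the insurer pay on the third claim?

$1078.40

Bill 1, $2580: $529 to deductible, leaving $2051; traveler's 20% is $410.20. Cost to traveler: $939.20. OOP to date $939.20. Plan pays $2580 − $939.20 = $1640.80.
Bill 2, $435: deductible already satisfied, so traveler's share is 20% × $435 = $87. Traveler pays $87; OOP now $1026.20. Insurer: $435 − $87 = $348.
Bill 3, $1348: deductible met; 20% of $1348 = $269.60. Traveler pays $269.60; OOP now $1295.80. Plan pays $1348 − $269.60 = $1078.40.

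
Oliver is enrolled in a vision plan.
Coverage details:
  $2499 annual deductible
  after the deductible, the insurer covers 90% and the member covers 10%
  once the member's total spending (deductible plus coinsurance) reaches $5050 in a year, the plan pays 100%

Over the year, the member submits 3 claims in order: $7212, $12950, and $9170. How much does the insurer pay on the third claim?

Claim 1 ($7212): $2499 finishes the deductible; $4713 goes to coinsurance; coinsurance $4713 × 10% = $471.30. Member pays $2970.30; OOP now $2970.30. Insurer: $7212 − $2970.30 = $4241.70.
Claim 2 ($12950): deductible already satisfied, so member's share is 10% × $12950 = $1295. Member owes $1295 (running OOP $4265.30). Plan pays $12950 − $1295 = $11655.
Claim 3 ($9170): deductible already satisfied, so member's share is 10% × $9170 = $917. Adding that to $4265.30 gives $5182.30, past the $5050 cap; member pays only $5050 − $4265.30 = $784.70. Insurer: $9170 − $784.70 = $8385.30.

$8385.30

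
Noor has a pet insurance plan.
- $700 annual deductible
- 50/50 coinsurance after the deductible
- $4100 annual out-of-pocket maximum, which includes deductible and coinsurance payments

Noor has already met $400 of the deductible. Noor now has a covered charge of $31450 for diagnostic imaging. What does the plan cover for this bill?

Remaining deductible: $700 − $400 = $300.
After the $300 deductible portion, $31450 − $300 = $31150 is subject to coinsurance.
50% of $31150 = $15575 falls to the owner.
Owner responsibility before any cap: $300 + $15575 = $15875.
That would bring total out-of-pocket to $16275, past the $4100 cap. The owner is capped at $4100 − $400 = $3700 on this claim.
Insurer pays the balance: $31450 − $3700 = $27750.

$27750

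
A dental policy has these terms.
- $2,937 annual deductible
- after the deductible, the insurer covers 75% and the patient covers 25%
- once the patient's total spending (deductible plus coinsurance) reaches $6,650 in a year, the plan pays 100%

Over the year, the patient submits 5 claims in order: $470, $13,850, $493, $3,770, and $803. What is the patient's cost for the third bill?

Claim 1 — $470: entire amount goes to the deductible. Cost to patient: $470. OOP to date $470.
Claim 2 — $13,850: deductible takes $2,467, $11,383 remains; coinsurance $11,383 × 25% = $2,845.75. Patient owes $5,312.75 (running OOP $5,782.75).
Claim 3 — $493: deductible already satisfied, so patient's share is 25% × $493 = $123.25. Patient pays $123.25; OOP now $5,906.

$123.25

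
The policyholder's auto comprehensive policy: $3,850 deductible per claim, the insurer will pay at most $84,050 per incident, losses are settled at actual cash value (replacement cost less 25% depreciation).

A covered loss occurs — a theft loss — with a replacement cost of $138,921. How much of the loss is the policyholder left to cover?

At 25% depreciation, ACV = $138,921 − $34,730.25 = $104,190.75.
Less the $3,850 deductible: $104,190.75 − $3,850 = $100,340.75.
Since $100,340.75 > $84,050, the payout is capped at $84,050.
Out of pocket: $138,921 − $84,050 = $54,871.

$54,871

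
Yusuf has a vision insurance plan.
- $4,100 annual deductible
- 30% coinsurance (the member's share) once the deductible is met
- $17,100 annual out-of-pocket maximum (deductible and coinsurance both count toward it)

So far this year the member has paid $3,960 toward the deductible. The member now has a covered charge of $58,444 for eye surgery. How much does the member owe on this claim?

$13,140

$3,960 of the $4,100 deductible is already met, leaving $140.
After the $140 deductible portion, $58,444 − $140 = $58,304 is subject to coinsurance.
30% of $58,304 = $17,491.20 falls to the member.
So the member owes $140 + $17,491.20 = $17,631.20 before any cap.
Adding $17,631.20 to the $3,960 already spent would give $21,591.20, which exceeds the $17,100 cap; the member pays just $17,100 − $3,960 = $13,140.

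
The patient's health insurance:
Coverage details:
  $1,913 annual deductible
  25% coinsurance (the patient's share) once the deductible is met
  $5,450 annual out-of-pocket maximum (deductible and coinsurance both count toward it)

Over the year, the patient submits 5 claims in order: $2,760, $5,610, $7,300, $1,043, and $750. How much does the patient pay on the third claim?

$1,825

Bill 1, $2,760: deductible takes $1,913, $847 remains; coinsurance $847 × 25% = $211.75. Patient owes $2,124.75 (running OOP $2,124.75).
Bill 2, $5,610: deductible already satisfied, so patient's share is 25% × $5,610 = $1,402.50. Patient pays $1,402.50; OOP now $3,527.25.
Bill 3, $7,300: deductible met; 25% of $7,300 = $1,825. Cost to patient: $1,825. OOP to date $5,352.25.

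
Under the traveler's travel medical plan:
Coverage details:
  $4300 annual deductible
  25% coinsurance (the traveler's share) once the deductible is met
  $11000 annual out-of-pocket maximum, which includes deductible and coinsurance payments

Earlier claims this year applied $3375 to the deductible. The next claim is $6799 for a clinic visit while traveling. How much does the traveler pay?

$2393.50

$3375 of the $4300 deductible is already met, leaving $925.
That leaves $6799 − $925 = $5874 for coinsurance.
25% of $5874 = $1468.50 falls to the traveler.
That puts the traveler's cost at $925 + $1468.50 = $2393.50 before any cap.
Total out-of-pocket so far would be $3375 + $2393.50 = $5768.50, below the $11000 cap — no reduction.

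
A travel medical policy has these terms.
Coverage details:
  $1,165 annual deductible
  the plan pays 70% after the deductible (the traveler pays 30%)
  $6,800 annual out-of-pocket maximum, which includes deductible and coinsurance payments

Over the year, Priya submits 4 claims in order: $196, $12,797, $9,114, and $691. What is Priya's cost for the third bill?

Bill 1, $196: fully absorbed by the deductible. Traveler owes $196 (running OOP $196).
Bill 2, $12,797: $969 finishes the deductible; $11,828 goes to coinsurance; traveler's 30% is $3,548.40. Traveler pays $4,517.40; OOP now $4,713.40.
Bill 3, $9,114: deductible met; 30% of $9,114 = $2,734.20. OOP would hit $7,447.60 > $6,800, so the cap limits the traveler to $6,800 − $4,713.40 = $2,086.60.

$2,086.60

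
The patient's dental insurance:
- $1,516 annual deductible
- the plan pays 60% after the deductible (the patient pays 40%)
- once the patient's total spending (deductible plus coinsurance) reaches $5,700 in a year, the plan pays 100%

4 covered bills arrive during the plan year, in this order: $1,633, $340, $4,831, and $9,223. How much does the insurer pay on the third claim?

Claim 1 ($1,633): $1,516 finishes the deductible; $117 goes to coinsurance; 40% of $117 = $46.80. Cost to patient: $1,562.80. OOP to date $1,562.80. Insurer: $1,633 − $1,562.80 = $70.20.
Claim 2 ($340): 40% coinsurance on $340 = $136. Patient pays $136; OOP now $1,698.80. Insurer: $340 − $136 = $204.
Claim 3 ($4,831): 40% coinsurance on $4,831 = $1,932.40. Patient owes $1,932.40 (running OOP $3,631.20). Insurer: $4,831 − $1,932.40 = $2,898.60.

$2,898.60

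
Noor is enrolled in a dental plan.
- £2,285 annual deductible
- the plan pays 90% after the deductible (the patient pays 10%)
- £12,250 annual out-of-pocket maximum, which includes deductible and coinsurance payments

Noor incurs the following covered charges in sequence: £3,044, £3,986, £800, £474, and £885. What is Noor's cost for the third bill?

£80

#1 (£3,044): deductible takes £2,285, £759 remains; 10% of £759 = £75.90. Cost to patient: £2,360.90. OOP to date £2,360.90.
#2 (£3,986): deductible already satisfied, so patient's share is 10% × £3,986 = £398.60. Patient pays £398.60; OOP now £2,759.50.
#3 (£800): deductible already satisfied, so patient's share is 10% × £800 = £80. Patient pays £80; OOP now £2,839.50.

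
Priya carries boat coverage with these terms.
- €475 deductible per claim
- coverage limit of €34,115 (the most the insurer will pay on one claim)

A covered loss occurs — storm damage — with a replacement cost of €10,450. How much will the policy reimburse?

€9,975

After the deductible, €10,450 − €475 = €9,975 remains.
That's under the €34,115 cap, so the insurer reimburses the full €9,975.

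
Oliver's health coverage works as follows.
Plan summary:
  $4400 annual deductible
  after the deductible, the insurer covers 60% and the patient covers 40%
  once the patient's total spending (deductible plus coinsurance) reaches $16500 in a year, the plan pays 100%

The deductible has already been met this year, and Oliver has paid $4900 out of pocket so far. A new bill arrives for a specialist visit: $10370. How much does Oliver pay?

The deductible is already satisfied, so the full bill goes to coinsurance.
Coinsurance: $10370 × 40% = $4148.
Cumulative spending $4900 + $4148 = $9048 stays under the $16500 maximum.

$4148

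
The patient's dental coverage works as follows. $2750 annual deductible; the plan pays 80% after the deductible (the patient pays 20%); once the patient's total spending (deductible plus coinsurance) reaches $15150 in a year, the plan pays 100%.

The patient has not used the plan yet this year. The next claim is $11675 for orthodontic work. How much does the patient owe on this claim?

$4535

Nothing has been paid toward the $2750 deductible, so the first $2750 of this charge is applied there.
After the $2750 deductible portion, $11675 − $2750 = $8925 is subject to coinsurance.
Patient's 20% share of $8925 is $1785.
Patient responsibility before any cap: $2750 + $1785 = $4535.
Year-to-date out-of-pocket becomes $0 + $4535 = $4535, still under the $15150 maximum, so no cap applies.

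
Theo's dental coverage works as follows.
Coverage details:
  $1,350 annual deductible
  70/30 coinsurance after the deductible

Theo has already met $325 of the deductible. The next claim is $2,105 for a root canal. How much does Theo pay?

$1,349

$325 of the $1,350 deductible is already met, leaving $1,025.
After the $1,025 deductible portion, $2,105 − $1,025 = $1,080 is subject to coinsurance.
30% of $1,080 = $324 falls to the patient.
That puts the patient's cost at $1,025 + $324 = $1,349.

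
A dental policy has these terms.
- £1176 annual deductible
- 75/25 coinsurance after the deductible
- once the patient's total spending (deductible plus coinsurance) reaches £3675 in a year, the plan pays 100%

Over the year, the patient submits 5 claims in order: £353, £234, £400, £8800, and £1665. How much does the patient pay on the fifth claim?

£346.25

#1 (£353): entire amount goes to the deductible. Patient pays £353; OOP now £353.
#2 (£234): entire amount goes to the deductible. Patient owes £234 (running OOP £587).
#3 (£400): entire amount goes to the deductible. Cost to patient: £400. OOP to date £987.
#4 (£8800): £189 to deductible, leaving £8611; coinsurance £8611 × 25% = £2152.75. Patient owes £2341.75 (running OOP £3328.75).
#5 (£1665): deductible met; 25% of £1665 = £416.25. OOP would hit £3745 > £3675, so the cap limits the patient to £3675 − £3328.75 = £346.25.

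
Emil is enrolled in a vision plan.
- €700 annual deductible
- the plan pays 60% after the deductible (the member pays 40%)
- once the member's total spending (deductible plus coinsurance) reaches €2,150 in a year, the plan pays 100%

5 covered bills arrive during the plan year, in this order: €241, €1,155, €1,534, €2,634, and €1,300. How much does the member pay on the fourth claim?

Bill 1, €241: entire amount goes to the deductible. Member pays €241; OOP now €241.
Bill 2, €1,155: deductible takes €459, €696 remains; member's 40% is €278.40. Cost to member: €737.40. OOP to date €978.40.
Bill 3, €1,534: deductible met; 40% of €1,534 = €613.60. Member pays €613.60; OOP now €1,592.
Bill 4, €2,634: 40% coinsurance on €2,634 = €1,053.60. OOP would hit €2,645.60 > €2,150, so the cap limits the member to €2,150 − €1,592 = €558.

€558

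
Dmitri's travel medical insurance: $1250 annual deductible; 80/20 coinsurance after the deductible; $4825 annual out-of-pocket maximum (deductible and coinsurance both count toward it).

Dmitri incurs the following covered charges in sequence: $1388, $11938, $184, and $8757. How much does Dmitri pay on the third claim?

$36.80

Bill 1, $1388: deductible takes $1250, $138 remains; traveler's 20% is $27.60. Traveler owes $1277.60 (running OOP $1277.60).
Bill 2, $11938: 20% coinsurance on $11938 = $2387.60. Cost to traveler: $2387.60. OOP to date $3665.20.
Bill 3, $184: 20% coinsurance on $184 = $36.80. Cost to traveler: $36.80. OOP to date $3702.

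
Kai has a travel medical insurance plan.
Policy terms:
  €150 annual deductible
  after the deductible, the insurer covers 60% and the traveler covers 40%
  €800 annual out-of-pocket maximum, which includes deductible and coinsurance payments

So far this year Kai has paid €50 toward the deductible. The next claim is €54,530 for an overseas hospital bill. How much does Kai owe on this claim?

€50 of the €150 deductible is already met, leaving €100.
After the €100 deductible portion, €54,530 − €100 = €54,430 is subject to coinsurance.
40% of €54,430 = €21,772 falls to the traveler.
Traveler responsibility before any cap: €100 + €21,772 = €21,872.
Adding €21,872 to the €50 already spent would give €21,922, which exceeds the €800 cap; the traveler pays just €800 − €50 = €750.

€750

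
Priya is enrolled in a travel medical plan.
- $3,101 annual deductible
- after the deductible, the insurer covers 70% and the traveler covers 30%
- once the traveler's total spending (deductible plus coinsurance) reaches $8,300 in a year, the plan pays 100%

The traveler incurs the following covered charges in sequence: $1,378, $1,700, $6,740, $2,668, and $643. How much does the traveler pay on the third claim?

Claim 1 — $1,378: fully absorbed by the deductible. Traveler pays $1,378; OOP now $1,378.
Claim 2 — $1,700: fully absorbed by the deductible. Traveler pays $1,700; OOP now $3,078.
Claim 3 — $6,740: $23 finishes the deductible; $6,717 goes to coinsurance; traveler's 30% is $2,015.10. Traveler pays $2,038.10; OOP now $5,116.10.

$2,038.10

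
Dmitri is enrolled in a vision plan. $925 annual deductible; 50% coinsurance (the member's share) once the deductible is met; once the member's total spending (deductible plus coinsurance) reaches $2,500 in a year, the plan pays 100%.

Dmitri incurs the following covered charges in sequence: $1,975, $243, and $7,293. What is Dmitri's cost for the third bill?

$928.50

Claim 1 ($1,975): deductible takes $925, $1,050 remains; member's 50% is $525. Member owes $1,450 (running OOP $1,450).
Claim 2 ($243): 50% coinsurance on $243 = $121.50. Member owes $121.50 (running OOP $1,571.50).
Claim 3 ($7,293): deductible already satisfied, so member's share is 50% × $7,293 = $3,646.50. Adding that to $1,571.50 gives $5,218, past the $2,500 cap; member pays only $2,500 − $1,571.50 = $928.50.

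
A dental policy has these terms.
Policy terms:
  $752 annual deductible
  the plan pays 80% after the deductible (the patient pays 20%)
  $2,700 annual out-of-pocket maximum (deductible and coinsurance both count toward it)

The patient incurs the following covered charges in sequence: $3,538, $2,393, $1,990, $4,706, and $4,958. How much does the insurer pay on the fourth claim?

Claim 1 ($3,538): $752 finishes the deductible; $2,786 goes to coinsurance; patient's 20% is $557.20. Patient pays $1,309.20; OOP now $1,309.20. Plan pays $3,538 − $1,309.20 = $2,228.80.
Claim 2 ($2,393): 20% coinsurance on $2,393 = $478.60. Patient pays $478.60; OOP now $1,787.80. Plan pays $2,393 − $478.60 = $1,914.40.
Claim 3 ($1,990): deductible met; 20% of $1,990 = $398. Cost to patient: $398. OOP to date $2,185.80. Insurer: $1,990 − $398 = $1,592.
Claim 4 ($4,706): 20% coinsurance on $4,706 = $941.20. That would push OOP to $3,127, over the $2,700 cap, so patient pays $2,700 − $2,185.80 = $514.20. Plan pays $4,706 − $514.20 = $4,191.80.

$4,191.80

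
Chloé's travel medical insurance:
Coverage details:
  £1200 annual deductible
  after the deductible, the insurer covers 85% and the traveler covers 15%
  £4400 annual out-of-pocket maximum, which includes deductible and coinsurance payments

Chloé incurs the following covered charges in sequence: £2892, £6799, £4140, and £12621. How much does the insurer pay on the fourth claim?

£11315.65

#1 (£2892): £1200 finishes the deductible; £1692 goes to coinsurance; coinsurance £1692 × 15% = £253.80. Traveler pays £1453.80; OOP now £1453.80. Insurer: £2892 − £1453.80 = £1438.20.
#2 (£6799): 15% coinsurance on £6799 = £1019.85. Cost to traveler: £1019.85. OOP to date £2473.65. Insurer: £6799 − £1019.85 = £5779.15.
#3 (£4140): deductible already satisfied, so traveler's share is 15% × £4140 = £621. Cost to traveler: £621. OOP to date £3094.65. Plan pays £4140 − £621 = £3519.
#4 (£12621): deductible already satisfied, so traveler's share is 15% × £12621 = £1893.15. Adding that to £3094.65 gives £4987.80, past the £4400 cap; traveler pays only £4400 − £3094.65 = £1305.35. Insurer: £12621 − £1305.35 = £11315.65.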